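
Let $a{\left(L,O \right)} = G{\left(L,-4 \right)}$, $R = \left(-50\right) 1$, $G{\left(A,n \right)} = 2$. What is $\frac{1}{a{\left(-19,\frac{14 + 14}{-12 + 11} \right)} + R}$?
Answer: $- \frac{1}{48} \approx -0.020833$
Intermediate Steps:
$R = -50$
$a{\left(L,O \right)} = 2$
$\frac{1}{a{\left(-19,\frac{14 + 14}{-12 + 11} \right)} + R} = \frac{1}{2 - 50} = \frac{1}{-48} = - \frac{1}{48}$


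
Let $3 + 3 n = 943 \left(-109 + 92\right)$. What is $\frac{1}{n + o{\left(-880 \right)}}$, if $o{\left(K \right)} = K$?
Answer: $- \frac{3}{18674} \approx -0.00016065$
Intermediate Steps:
$n = - \frac{16034}{3}$ ($n = -1 + \frac{943 \left(-109 + 92\right)}{3} = -1 + \frac{943 \left(-17\right)}{3} = -1 + \frac{1}{3} \left(-16031\right) = -1 - \frac{16031}{3} = - \frac{16034}{3} \approx -5344.7$)
$\frac{1}{n + o{\left(-880 \right)}} = \frac{1}{- \frac{16034}{3} - 880} = \frac{1}{- \frac{18674}{3}} = - \frac{3}{18674}$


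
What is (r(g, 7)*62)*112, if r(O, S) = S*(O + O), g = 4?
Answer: 388864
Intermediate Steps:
r(O, S) = 2*O*S (r(O, S) = S*(2*O) = 2*O*S)
(r(g, 7)*62)*112 = ((2*4*7)*62)*112 = (56*62)*112 = 3472*112 = 388864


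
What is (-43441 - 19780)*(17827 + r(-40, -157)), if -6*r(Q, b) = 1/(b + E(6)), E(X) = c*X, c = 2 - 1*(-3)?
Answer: -858805127675/762 ≈ -1.1270e+9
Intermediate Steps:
c = 5 (c = 2 + 3 = 5)
E(X) = 5*X
r(Q, b) = -1/(6*(30 + b)) (r(Q, b) = -1/(6*(b + 5*6)) = -1/(6*(b + 30)) = -1/(6*(30 + b)))
(-43441 - 19780)*(17827 + r(-40, -157)) = (-43441 - 19780)*(17827 - 1/(180 + 6*(-157))) = -63221*(17827 - 1/(180 - 942)) = -63221*(17827 - 1/(-762)) = -63221*(17827 - 1*(-1/762)) = -63221*(17827 + 1/762) = -63221*13584175/762 = -858805127675/762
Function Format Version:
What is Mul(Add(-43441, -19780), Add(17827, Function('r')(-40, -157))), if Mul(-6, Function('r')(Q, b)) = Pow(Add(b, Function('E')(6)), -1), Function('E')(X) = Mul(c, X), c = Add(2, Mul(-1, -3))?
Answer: Rational(-858805127675, 762) ≈ -1.1270e+9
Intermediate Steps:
c = 5 (c = Add(2, 3) = 5)
Function('E')(X) = Mul(5, X)
Function('r')(Q, b) = Mul(Rational(-1, 6), Pow(Add(30, b), -1)) (Function('r')(Q, b) = Mul(Rational(-1, 6), Pow(Add(b, Mul(5, 6)), -1)) = Mul(Rational(-1, 6), Pow(Add(b, 30), -1)) = Mul(Rational(-1, 6), Pow(Add(30, b), -1)))
Mul(Add(-43441, -19780), Add(17827, Function('r')(-40, -157))) = Mul(Add(-43441, -19780), Add(17827, Mul(-1, Pow(Add(180, Mul(6, -157)), -1)))) = Mul(-63221, Add(17827, Mul(-1, Pow(Add(180, -942), -1)))) = Mul(-63221, Add(17827, Mul(-1, Pow(-762, -1)))) = Mul(-63221, Add(17827, Mul(-1, Rational(-1, 762)))) = Mul(-63221, Add(17827, Rational(1, 762))) = Mul(-63221, Rational(13584175, 762)) = Rational(-858805127675, 762)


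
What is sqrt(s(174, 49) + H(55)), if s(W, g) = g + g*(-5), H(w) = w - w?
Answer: 14*I ≈ 14.0*I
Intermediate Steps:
H(w) = 0
s(W, g) = -4*g (s(W, g) = g - 5*g = -4*g)
sqrt(s(174, 49) + H(55)) = sqrt(-4*49 + 0) = sqrt(-196 + 0) = sqrt(-196) = 14*I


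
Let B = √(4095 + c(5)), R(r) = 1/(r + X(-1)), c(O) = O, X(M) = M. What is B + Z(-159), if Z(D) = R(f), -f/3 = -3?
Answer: ⅛ + 10*√41 ≈ 64.156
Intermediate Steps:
f = 9 (f = -3*(-3) = 9)
R(r) = 1/(-1 + r) (R(r) = 1/(r - 1) = 1/(-1 + r))
Z(D) = ⅛ (Z(D) = 1/(-1 + 9) = 1/8 = ⅛)
B = 10*√41 (B = √(4095 + 5) = √4100 = 10*√41 ≈ 64.031)
B + Z(-159) = 10*√41 + ⅛ = ⅛ + 10*√41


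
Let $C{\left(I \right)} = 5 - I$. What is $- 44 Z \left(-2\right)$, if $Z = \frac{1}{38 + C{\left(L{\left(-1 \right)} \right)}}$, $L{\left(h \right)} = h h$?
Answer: $\frac{44}{21} \approx 2.0952$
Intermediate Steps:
$L{\left(h \right)} = h^{2}$
$Z = \frac{1}{42}$ ($Z = \frac{1}{38 + \left(5 - \left(-1\right)^{2}\right)} = \frac{1}{38 + \left(5 - 1\right)} = \frac{1}{38 + 4} = \frac{1}{42} \approx 0.02381$)
$- 44 Z \left(-2\right) = \left(-44\right) \frac{1}{42} \left(-2\right) = \left(- \frac{22}{21}\right) \left(-2\right) = \frac{44}{21}$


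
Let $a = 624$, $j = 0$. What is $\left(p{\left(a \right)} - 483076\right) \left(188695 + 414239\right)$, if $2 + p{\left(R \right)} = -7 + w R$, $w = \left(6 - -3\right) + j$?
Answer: $-287882294046$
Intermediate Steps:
$w = 9$ ($w = \left(6 - -3\right) + 0 = \left(6 + 3\right) + 0 = 9 + 0 = 9$)
$p{\left(R \right)} = -9 + 9 R$ ($p{\left(R \right)} = -2 + \left(-7 + 9 R\right) = -9 + 9 R$)
$\left(p{\left(a \right)} - 483076\right) \left(188695 + 414239\right) = \left(\left(-9 + 9 \cdot 624\right) - 483076\right) \left(188695 + 414239\right) = \left(\left(-9 + 5616\right) - 483076\right) 602934 = \left(5607 - 483076\right) 602934 = \left(-477469\right) 602934 = -287882294046$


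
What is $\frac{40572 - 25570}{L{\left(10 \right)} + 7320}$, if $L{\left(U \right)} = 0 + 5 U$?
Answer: $\frac{7501}{3685} \approx 2.0355$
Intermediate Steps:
$L{\left(U \right)} = 5 U$
$\frac{40572 - 25570}{L{\left(10 \right)} + 7320} = \frac{40572 - 25570}{5 \cdot 10 + 7320} = \frac{15002}{50 + 7320} = \frac{15002}{7370} = 15002 \cdot \frac{1}{7370} = \frac{7501}{3685}$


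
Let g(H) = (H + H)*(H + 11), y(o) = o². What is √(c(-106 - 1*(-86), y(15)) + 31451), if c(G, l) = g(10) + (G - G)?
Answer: √31871 ≈ 178.52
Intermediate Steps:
g(H) = 2*H*(11 + H) (g(H) = (2*H)*(11 + H) = 2*H*(11 + H))
c(G, l) = 420 (c(G, l) = 2*10*(11 + 10) + (G - G) = 2*10*21 + 0 = 420 + 0 = 420)
√(c(-106 - 1*(-86), y(15)) + 31451) = √(420 + 31451) = √31871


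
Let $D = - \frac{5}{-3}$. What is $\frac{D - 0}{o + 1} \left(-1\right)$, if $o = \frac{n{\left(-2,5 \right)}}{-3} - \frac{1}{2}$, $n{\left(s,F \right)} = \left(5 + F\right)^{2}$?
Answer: $\frac{10}{197} \approx 0.050761$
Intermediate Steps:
$D = \frac{5}{3}$ ($D = \left(-5\right) \left(- \frac{1}{3}\right) = \frac{5}{3} \approx 1.6667$)
$o = - \frac{203}{6}$ ($o = \frac{\left(5 + 5\right)^{2}}{-3} - \frac{1}{2} = 10^{2} \left(- \frac{1}{3}\right) - \frac{1}{2} = 100 \left(- \frac{1}{3}\right) - \frac{1}{2} = - \frac{100}{3} - \frac{1}{2} = - \frac{203}{6} \approx -33.833$)
$\frac{D - 0}{o + 1} \left(-1\right) = \frac{\frac{5}{3} - 0}{- \frac{203}{6} + 1} \left(-1\right) = \frac{\frac{5}{3} + 0}{- \frac{197}{6}} \left(-1\right) = \left(- \frac{6}{197}\right) \frac{5}{3} \left(-1\right) = \left(- \frac{10}{197}\right) \left(-1\right) = \frac{10}{197}$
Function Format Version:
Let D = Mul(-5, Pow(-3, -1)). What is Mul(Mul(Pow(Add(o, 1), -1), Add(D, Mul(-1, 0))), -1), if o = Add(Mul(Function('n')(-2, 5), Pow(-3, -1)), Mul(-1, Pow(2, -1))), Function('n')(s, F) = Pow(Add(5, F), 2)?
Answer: Rational(10, 197) ≈ 0.050761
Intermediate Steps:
D = Rational(5, 3) (D = Mul(-5, Rational(-1, 3)) = Rational(5, 3) ≈ 1.6667)
o = Rational(-203, 6) (o = Add(Mul(Pow(Add(5, 5), 2), Pow(-3, -1)), Mul(-1, Pow(2, -1))) = Add(Mul(Pow(10, 2), Rational(-1, 3)), Mul(-1, Rational(1, 2))) = Add(Mul(100, Rational(-1, 3)), Rational(-1, 2)) = Add(Rational(-100, 3), Rational(-1, 2)) = Rational(-203, 6) ≈ -33.833)
Mul(Mul(Pow(Add(o, 1), -1), Add(D, Mul(-1, 0))), -1) = Mul(Mul(Pow(Add(Rational(-203, 6), 1), -1), Add(Rational(5, 3), Mul(-1, 0))), -1) = Mul(Mul(Pow(Rational(-197, 6), -1), Add(Rational(5, 3), 0)), -1) = Mul(Mul(Rational(-6, 197), Rational(5, 3)), -1) = Mul(Rational(-10, 197), -1) = Rational(10, 197)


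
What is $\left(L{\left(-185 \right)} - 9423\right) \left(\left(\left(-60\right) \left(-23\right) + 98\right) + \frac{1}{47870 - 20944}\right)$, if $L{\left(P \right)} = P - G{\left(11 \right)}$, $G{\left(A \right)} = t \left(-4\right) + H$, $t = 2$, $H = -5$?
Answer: $- \frac{381848655255}{26926} \approx -1.4181 \cdot 10^{7}$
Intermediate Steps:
$G{\left(A \right)} = -13$ ($G{\left(A \right)} = 2 \left(-4\right) - 5 = -8 - 5 = -13$)
$L{\left(P \right)} = 13 + P$ ($L{\left(P \right)} = P - -13 = P + 13 = 13 + P$)
$\left(L{\left(-185 \right)} - 9423\right) \left(\left(\left(-60\right) \left(-23\right) + 98\right) + \frac{1}{47870 - 20944}\right) = \left(\left(13 - 185\right) - 9423\right) \left(\left(\left(-60\right) \left(-23\right) + 98\right) + \frac{1}{47870 - 20944}\right) = \left(-172 - 9423\right) \left(\left(1380 + 98\right) + \frac{1}{26926}\right) = - 9595 \left(1478 + \frac{1}{26926}\right) = \left(-9595\right) \frac{39796629}{26926} = - \frac{381848655255}{26926}$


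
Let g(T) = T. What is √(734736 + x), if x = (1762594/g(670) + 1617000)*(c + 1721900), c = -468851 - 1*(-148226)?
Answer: √10188004545984149/67 ≈ 1.5065e+6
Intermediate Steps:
c = -320625 (c = -468851 + 148226 = -320625)
x = 152059720115735/67 (x = (1762594/670 + 1617000)*(-320625 + 1721900) = (1762594*(1/670) + 1617000)*1401275 = (881297/335 + 1617000)*1401275 = (542576297/335)*1401275 = 152059720115735/67 ≈ 2.2695e+12)
√(734736 + x) = √(734736 + 152059720115735/67) = √(152059769343047/67) = √10188004545984149/67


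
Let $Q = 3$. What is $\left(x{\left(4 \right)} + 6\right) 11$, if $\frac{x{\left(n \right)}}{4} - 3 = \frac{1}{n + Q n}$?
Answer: $\frac{803}{4} \approx 200.75$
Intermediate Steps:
$x{\left(n \right)} = 12 + \frac{1}{n}$ ($x{\left(n \right)} = 12 + \frac{4}{n + 3 n} = 12 + \frac{4}{4 n} = 12 + 4 \frac{1}{4 n} = 12 + \frac{1}{n}$)
$\left(x{\left(4 \right)} + 6\right) 11 = \left(\left(12 + \frac{1}{4}\right) + 6\right) 11 = \left(\frac{49}{4} + 6\right) 11 = \frac{73}{4} \cdot 11 = \frac{803}{4}$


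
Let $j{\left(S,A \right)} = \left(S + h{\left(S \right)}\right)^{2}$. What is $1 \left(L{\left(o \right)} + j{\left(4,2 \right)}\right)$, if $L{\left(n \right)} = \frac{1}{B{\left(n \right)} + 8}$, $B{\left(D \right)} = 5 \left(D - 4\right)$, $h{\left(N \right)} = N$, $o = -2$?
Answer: $\frac{1407}{22} \approx 63.955$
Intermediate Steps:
$B{\left(D \right)} = -20 + 5 D$ ($B{\left(D \right)} = 5 \left(-4 + D\right) = -20 + 5 D$)
$j{\left(S,A \right)} = 4 S^{2}$ ($j{\left(S,A \right)} = \left(S + S\right)^{2} = \left(2 S\right)^{2} = 4 S^{2}$)
$L{\left(n \right)} = \frac{1}{-12 + 5 n}$ ($L{\left(n \right)} = \frac{1}{\left(-20 + 5 n\right) + 8} = \frac{1}{-12 + 5 n}$)
$1 \left(L{\left(o \right)} + j{\left(4,2 \right)}\right) = 1 \left(\frac{1}{-12 + 5 \left(-2\right)} + 4 \cdot 4^{2}\right) = 1 \left(\frac{1}{-12 - 10} + 4 \cdot 16\right) = 1 \left(\frac{1}{-22} + 64\right) = 1 \left(- \frac{1}{22} + 64\right) = 1 \cdot \frac{1407}{22} = \frac{1407}{22}$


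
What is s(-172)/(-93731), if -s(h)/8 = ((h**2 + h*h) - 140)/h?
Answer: -118056/4030433 ≈ -0.029291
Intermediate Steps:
s(h) = -8*(-140 + 2*h**2)/h (s(h) = -8*((h**2 + h*h) - 140)/h = -8*((h**2 + h**2) - 140)/h = -8*(2*h**2 - 140)/h = -8*(-140 + 2*h**2)/h)
s(-172)/(-93731) = (-16*(-172) + 1120/(-172))/(-93731) = (2752 + 1120*(-1/172))*(-1/93731) = (2752 - 280/43)*(-1/93731) = (118056/43)*(-1/93731) = -118056/4030433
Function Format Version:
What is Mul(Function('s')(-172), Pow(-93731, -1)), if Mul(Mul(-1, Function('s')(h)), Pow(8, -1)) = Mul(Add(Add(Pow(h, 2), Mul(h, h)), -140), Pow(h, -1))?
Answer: Rational(-118056, 4030433) ≈ -0.029291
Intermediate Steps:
Function('s')(h) = Mul(-8, Pow(h, -1), Add(-140, Mul(2, Pow(h, 2)))) (Function('s')(h) = Mul(-8, Mul(Add(Add(Pow(h, 2), Mul(h, h)), -140), Pow(h, -1))) = Mul(-8, Mul(Add(Add(Pow(h, 2), Pow(h, 2)), -140), Pow(h, -1))) = Mul(-8, Mul(Add(Mul(2, Pow(h, 2)), -140), Pow(h, -1))) = Mul(-8, Mul(Add(-140, Mul(2, Pow(h, 2))), Pow(h, -1))) = Mul(-8, Mul(Pow(h, -1), Add(-140, Mul(2, Pow(h, 2))))) = Mul(-8, Pow(h, -1), Add(-140, Mul(2, Pow(h, 2)))))
Mul(Function('s')(-172), Pow(-93731, -1)) = Mul(Add(Mul(-16, -172), Mul(1120, Pow(-172, -1))), Pow(-93731, -1)) = Mul(Add(2752, Mul(1120, Rational(-1, 172))), Rational(-1, 93731)) = Mul(Add(2752, Rational(-280, 43)), Rational(-1, 93731)) = Mul(Rational(118056, 43), Rational(-1, 93731)) = Rational(-118056, 4030433)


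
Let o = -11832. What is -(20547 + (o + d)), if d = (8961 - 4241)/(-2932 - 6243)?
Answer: -15991081/1835 ≈ -8714.5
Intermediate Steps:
d = -944/1835 (d = 4720/(-9175) = 4720*(-1/9175) = -944/1835 ≈ -0.51444)
-(20547 + (o + d)) = -(20547 + (-11832 - 944/1835)) = -(20547 - 21712664/1835) = -1*15991081/1835 = -15991081/1835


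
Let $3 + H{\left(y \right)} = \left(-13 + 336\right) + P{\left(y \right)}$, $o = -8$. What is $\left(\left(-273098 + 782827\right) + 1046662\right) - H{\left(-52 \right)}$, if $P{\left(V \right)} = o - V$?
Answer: $1556027$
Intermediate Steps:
$P{\left(V \right)} = -8 - V$
$H{\left(y \right)} = 312 - y$ ($H{\left(y \right)} = -3 + \left(\left(-13 + 336\right) - \left(8 + y\right)\right) = -3 + \left(323 - \left(8 + y\right)\right) = -3 - \left(-315 + y\right) = 312 - y$)
$\left(\left(-273098 + 782827\right) + 1046662\right) - H{\left(-52 \right)} = \left(\left(-273098 + 782827\right) + 1046662\right) - \left(312 - -52\right) = \left(509729 + 1046662\right) - \left(312 + 52\right) = 1556391 - 364 = 1556027$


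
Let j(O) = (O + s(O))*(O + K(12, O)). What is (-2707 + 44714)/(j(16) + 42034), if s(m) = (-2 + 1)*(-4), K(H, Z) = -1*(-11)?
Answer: 6001/6082 ≈ 0.98668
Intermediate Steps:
K(H, Z) = 11
s(m) = 4 (s(m) = -1*(-4) = 4)
j(O) = (4 + O)*(11 + O) (j(O) = (O + 4)*(O + 11) = (4 + O)*(11 + O))
(-2707 + 44714)/(j(16) + 42034) = (-2707 + 44714)/((44 + 16² + 15*16) + 42034) = 42007/((44 + 256 + 240) + 42034) = 42007/(540 + 42034) = 42007/42574 = 42007*(1/42574) = 6001/6082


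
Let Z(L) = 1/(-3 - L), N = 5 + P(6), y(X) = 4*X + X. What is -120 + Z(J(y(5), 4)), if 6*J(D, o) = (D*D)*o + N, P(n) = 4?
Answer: -303246/2527 ≈ -120.00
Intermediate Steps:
y(X) = 5*X
N = 9 (N = 5 + 4 = 9)
J(D, o) = 3/2 + o*D²/6 (J(D, o) = ((D*D)*o + 9)/6 = (D²*o + 9)/6 = (o*D² + 9)/6 = (9 + o*D²)/6 = 3/2 + o*D²/6)
-120 + Z(J(y(5), 4)) = -120 - 1/(3 + (3/2 + (⅙)*4*(5*5)²)) = -120 - 1/(3 + (3/2 + (⅙)*4*25²)) = -120 - 1/(3 + (3/2 + (⅙)*4*625)) = -120 - 1/(3 + (3/2 + 1250/3)) = -120 - 1/(3 + 2509/6) = -120 - 1/2527/6 = -120 - 1*6/2527 = -120 - 6/2527 = -303246/2527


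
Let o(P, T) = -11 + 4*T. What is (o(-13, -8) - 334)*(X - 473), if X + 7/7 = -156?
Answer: 237510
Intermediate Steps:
X = -157 (X = -1 - 156 = -157)
(o(-13, -8) - 334)*(X - 473) = ((-11 + 4*(-8)) - 334)*(-157 - 473) = ((-11 - 32) - 334)*(-630) = (-43 - 334)*(-630) = -377*(-630) = 237510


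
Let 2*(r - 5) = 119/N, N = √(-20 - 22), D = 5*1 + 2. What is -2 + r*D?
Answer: 33 - 119*I*√42/12 ≈ 33.0 - 64.267*I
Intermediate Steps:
D = 7 (D = 5 + 2 = 7)
N = I*√42 (N = √(-42) = I*√42 ≈ 6.4807*I)
r = 5 - 17*I*√42/12 (r = 5 + (119/((I*√42)))/2 = 5 + (119*(-I*√42/42))/2 = 5 + (-17*I*√42/6)/2 = 5 - 17*I*√42/12 ≈ 5.0 - 9.181*I)
-2 + r*D = -2 + (5 - 17*I*√42/12)*7 = -2 + (35 - 119*I*√42/12) = 33 - 119*I*√42/12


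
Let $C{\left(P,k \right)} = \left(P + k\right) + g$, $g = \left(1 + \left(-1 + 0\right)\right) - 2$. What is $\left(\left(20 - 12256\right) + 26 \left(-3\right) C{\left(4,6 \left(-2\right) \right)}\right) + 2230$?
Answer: $-9226$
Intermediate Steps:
$g = -2$ ($g = \left(1 - 1\right) - 2 = 0 - 2 = -2$)
$C{\left(P,k \right)} = -2 + P + k$ ($C{\left(P,k \right)} = \left(P + k\right) - 2 = -2 + P + k$)
$\left(\left(20 - 12256\right) + 26 \left(-3\right) C{\left(4,6 \left(-2\right) \right)}\right) + 2230 = \left(\left(20 - 12256\right) + 26 \left(-3\right) \left(-2 + 4 + 6 \left(-2\right)\right)\right) + 2230 = \left(-12236 - 78 \left(-2 + 4 - 12\right)\right) + 2230 = \left(-12236 - -780\right) + 2230 = \left(-12236 + 780\right) + 2230 = -11456 + 2230 = -9226$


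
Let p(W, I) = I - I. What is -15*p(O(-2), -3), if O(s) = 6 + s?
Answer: 0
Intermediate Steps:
p(W, I) = 0
-15*p(O(-2), -3) = -15*0 = 0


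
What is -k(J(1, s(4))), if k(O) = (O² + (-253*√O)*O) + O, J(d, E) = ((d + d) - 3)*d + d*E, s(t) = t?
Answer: -12 + 759*√3 ≈ 1302.6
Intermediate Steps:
J(d, E) = E*d + d*(-3 + 2*d) (J(d, E) = (2*d - 3)*d + E*d = (-3 + 2*d)*d + E*d = d*(-3 + 2*d) + E*d = E*d + d*(-3 + 2*d))
k(O) = O + O² - 253*O^(3/2) (k(O) = (O² - 253*O^(3/2)) + O = O + O² - 253*O^(3/2))
-k(J(1, s(4))) = -(1*(-3 + 4 + 2*1) + (1*(-3 + 4 + 2*1))² - 253*(-3 + 4 + 2*1)^(3/2)) = -(1*(-3 + 4 + 2) + (1*(-3 + 4 + 2))² - 253*(-3 + 4 + 2)^(3/2)) = -(1*3 + (1*3)² - 253*3*√3) = -(3 + 3² - 759*√3) = -(3 + 9 - 759*√3) = -(12 - 759*√3) = -12 + 759*√3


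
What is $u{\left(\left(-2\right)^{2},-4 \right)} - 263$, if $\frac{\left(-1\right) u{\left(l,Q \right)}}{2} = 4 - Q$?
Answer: $-279$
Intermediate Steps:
$u{\left(l,Q \right)} = -8 + 2 Q$ ($u{\left(l,Q \right)} = - 2 \left(4 - Q\right) = -8 + 2 Q$)
$u{\left(\left(-2\right)^{2},-4 \right)} - 263 = \left(-8 + 2 \left(-4\right)\right) - 263 = \left(-8 - 8\right) - 263 = -16 - 263 = -279$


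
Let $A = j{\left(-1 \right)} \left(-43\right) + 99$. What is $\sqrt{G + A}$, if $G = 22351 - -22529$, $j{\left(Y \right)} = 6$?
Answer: $3 \sqrt{4969} \approx 211.47$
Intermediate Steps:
$A = -159$ ($A = 6 \left(-43\right) + 99 = -258 + 99 = -159$)
$G = 44880$ ($G = 22351 + 22529 = 44880$)
$\sqrt{G + A} = \sqrt{44880 - 159} = \sqrt{44721} = 3 \sqrt{4969}$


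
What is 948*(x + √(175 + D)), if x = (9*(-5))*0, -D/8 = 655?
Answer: 948*I*√5065 ≈ 67468.0*I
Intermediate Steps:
D = -5240 (D = -8*655 = -5240)
x = 0 (x = -45*0 = 0)
948*(x + √(175 + D)) = 948*(0 + √(175 - 5240)) = 948*(0 + √(-5065)) = 948*(0 + I*√5065) = 948*(I*√5065) = 948*I*√5065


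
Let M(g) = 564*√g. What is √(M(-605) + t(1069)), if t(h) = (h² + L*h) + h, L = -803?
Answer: √(285423 + 6204*I*√5) ≈ 534.41 + 12.98*I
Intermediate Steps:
t(h) = h² - 802*h (t(h) = (h² - 803*h) + h = h² - 802*h)
√(M(-605) + t(1069)) = √(564*√(-605) + 1069*(-802 + 1069)) = √(564*(11*I*√5) + 1069*267) = √(6204*I*√5 + 285423) = √(285423 + 6204*I*√5)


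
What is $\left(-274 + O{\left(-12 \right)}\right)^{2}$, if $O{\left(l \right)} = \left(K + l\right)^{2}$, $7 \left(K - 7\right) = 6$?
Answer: $\frac{158382225}{2401} \approx 65965.0$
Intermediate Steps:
$K = \frac{55}{7}$ ($K = 7 + \frac{1}{7} \cdot 6 = 7 + \frac{6}{7} = \frac{55}{7} \approx 7.8571$)
$O{\left(l \right)} = \left(\frac{55}{7} + l\right)^{2}$
$\left(-274 + O{\left(-12 \right)}\right)^{2} = \left(-274 + \frac{\left(55 + 7 \left(-12\right)\right)^{2}}{49}\right)^{2} = \left(-274 + \frac{\left(55 - 84\right)^{2}}{49}\right)^{2} = \left(-274 + \frac{\left(-29\right)^{2}}{49}\right)^{2} = \left(-274 + \frac{1}{49} \cdot 841\right)^{2} = \left(-274 + \frac{841}{49}\right)^{2} = \left(- \frac{12585}{49}\right)^{2} = \frac{158382225}{2401}$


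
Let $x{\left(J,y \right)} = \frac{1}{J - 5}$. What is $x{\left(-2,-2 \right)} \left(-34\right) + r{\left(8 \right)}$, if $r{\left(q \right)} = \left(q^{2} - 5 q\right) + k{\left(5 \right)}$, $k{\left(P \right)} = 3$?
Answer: $\frac{223}{7} \approx 31.857$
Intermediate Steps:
$r{\left(q \right)} = 3 + q^{2} - 5 q$ ($r{\left(q \right)} = \left(q^{2} - 5 q\right) + 3 = 3 + q^{2} - 5 q$)
$x{\left(J,y \right)} = \frac{1}{-5 + J}$
$x{\left(-2,-2 \right)} \left(-34\right) + r{\left(8 \right)} = \frac{1}{-5 - 2} \left(-34\right) + \left(3 + 8^{2} - 40\right) = \frac{1}{-7} \left(-34\right) + \left(3 + 64 - 40\right) = \left(- \frac{1}{7}\right) \left(-34\right) + 27 = \frac{34}{7} + 27 = \frac{223}{7}$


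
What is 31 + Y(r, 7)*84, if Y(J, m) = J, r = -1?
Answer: -53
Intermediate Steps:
31 + Y(r, 7)*84 = 31 - 1*84 = 31 - 84 = -53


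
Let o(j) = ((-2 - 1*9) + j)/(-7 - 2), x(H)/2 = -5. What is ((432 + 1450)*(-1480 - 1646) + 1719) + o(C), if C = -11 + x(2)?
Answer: -52932685/9 ≈ -5.8814e+6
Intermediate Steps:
x(H) = -10 (x(H) = 2*(-5) = -10)
C = -21 (C = -11 - 10 = -21)
o(j) = 11/9 - j/9 (o(j) = ((-2 - 9) + j)/(-9) = (-11 + j)*(-1/9) = 11/9 - j/9)
((432 + 1450)*(-1480 - 1646) + 1719) + o(C) = ((432 + 1450)*(-1480 - 1646) + 1719) + (11/9 - 1/9*(-21)) = (1882*(-3126) + 1719) + (11/9 + 7/3) = (-5883132 + 1719) + 32/9 = -5881413 + 32/9 = -52932685/9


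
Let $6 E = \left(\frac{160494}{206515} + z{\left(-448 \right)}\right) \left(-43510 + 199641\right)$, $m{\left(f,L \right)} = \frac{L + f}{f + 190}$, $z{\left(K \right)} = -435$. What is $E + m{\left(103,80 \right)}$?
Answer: $- \frac{1367413155778301}{121017790} \approx -1.1299 \cdot 10^{7}$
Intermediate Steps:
$m{\left(f,L \right)} = \frac{L + f}{190 + f}$
$E = - \frac{4666939356187}{413030}$ ($E = \frac{\left(\frac{160494}{206515} - 435\right) \left(-43510 + 199641\right)}{6} = \frac{\left(160494 \cdot \frac{1}{206515} - 435\right) 156131}{6} = \frac{\left(\frac{160494}{206515} - 435\right) 156131}{6} = \frac{\left(- \frac{89673531}{206515}\right) 156131}{6} = \frac{1}{6} \left(- \frac{14000818068561}{206515}\right) = - \frac{4666939356187}{413030} \approx -1.1299 \cdot 10^{7}$)
$E + m{\left(103,80 \right)} = - \frac{4666939356187}{413030} + \frac{80 + 103}{190 + 103} = - \frac{4666939356187}{413030} + \frac{1}{293} \cdot 183 = - \frac{4666939356187}{413030} + \frac{183}{293} = - \frac{1367413155778301}{121017790}$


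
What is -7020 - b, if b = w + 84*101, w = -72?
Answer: -15432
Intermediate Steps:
b = 8412 (b = -72 + 84*101 = -72 + 8484 = 8412)
-7020 - b = -7020 - 1*8412 = -7020 - 8412 = -15432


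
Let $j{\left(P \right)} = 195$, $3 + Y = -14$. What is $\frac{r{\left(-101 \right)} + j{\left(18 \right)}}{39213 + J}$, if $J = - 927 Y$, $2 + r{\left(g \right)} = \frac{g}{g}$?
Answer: $\frac{97}{27486} \approx 0.0035291$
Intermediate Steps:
$Y = -17$ ($Y = -3 - 14 = -17$)
$r{\left(g \right)} = -1$ ($r{\left(g \right)} = -2 + \frac{g}{g} = -2 + 1 = -1$)
$J = 15759$ ($J = \left(-927\right) \left(-17\right) = 15759$)
$\frac{r{\left(-101 \right)} + j{\left(18 \right)}}{39213 + J} = \frac{-1 + 195}{39213 + 15759} = \frac{194}{54972} = 194 \cdot \frac{1}{54972} = \frac{97}{27486}$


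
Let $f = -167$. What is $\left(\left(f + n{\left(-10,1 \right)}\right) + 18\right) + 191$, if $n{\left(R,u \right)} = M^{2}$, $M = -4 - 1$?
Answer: $67$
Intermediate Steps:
$M = -5$
$n{\left(R,u \right)} = 25$ ($n{\left(R,u \right)} = \left(-5\right)^{2} = 25$)
$\left(\left(f + n{\left(-10,1 \right)}\right) + 18\right) + 191 = \left(\left(-167 + 25\right) + 18\right) + 191 = \left(-142 + 18\right) + 191 = -124 + 191 = 67$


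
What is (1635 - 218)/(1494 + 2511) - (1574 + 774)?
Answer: -9402323/4005 ≈ -2347.6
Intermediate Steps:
(1635 - 218)/(1494 + 2511) - (1574 + 774) = 1417/4005 - 1*2348 = 1417*(1/4005) - 2348 = 1417/4005 - 2348 = -9402323/4005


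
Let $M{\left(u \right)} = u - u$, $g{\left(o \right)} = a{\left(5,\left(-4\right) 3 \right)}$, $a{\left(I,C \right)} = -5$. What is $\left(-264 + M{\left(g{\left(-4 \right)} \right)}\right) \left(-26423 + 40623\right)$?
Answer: $-3748800$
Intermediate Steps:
$g{\left(o \right)} = -5$
$M{\left(u \right)} = 0$
$\left(-264 + M{\left(g{\left(-4 \right)} \right)}\right) \left(-26423 + 40623\right) = \left(-264 + 0\right) \left(-26423 + 40623\right) = \left(-264\right) 14200 = -3748800$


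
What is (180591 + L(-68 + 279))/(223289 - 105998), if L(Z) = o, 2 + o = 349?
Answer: 180938/117291 ≈ 1.5426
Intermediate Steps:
o = 347 (o = -2 + 349 = 347)
L(Z) = 347
(180591 + L(-68 + 279))/(223289 - 105998) = (180591 + 347)/(223289 - 105998) = 180938/117291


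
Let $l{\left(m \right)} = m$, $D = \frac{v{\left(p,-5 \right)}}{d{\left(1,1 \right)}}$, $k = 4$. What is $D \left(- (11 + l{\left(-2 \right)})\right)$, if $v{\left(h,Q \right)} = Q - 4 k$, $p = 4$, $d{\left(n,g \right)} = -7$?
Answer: $-27$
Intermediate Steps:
$v{\left(h,Q \right)} = -16 + Q$ ($v{\left(h,Q \right)} = Q - 16 = -16 + Q$)
$D = 3$ ($D = \frac{-16 - 5}{-7} = \left(-21\right) \left(- \frac{1}{7}\right) = 3$)
$D \left(- (11 + l{\left(-2 \right)})\right) = 3 \left(- (11 - 2)\right) = 3 \left(\left(-1\right) 9\right) = 3 \left(-9\right) = -27$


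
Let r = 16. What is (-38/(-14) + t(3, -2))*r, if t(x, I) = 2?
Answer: 528/7 ≈ 75.429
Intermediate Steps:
(-38/(-14) + t(3, -2))*r = (-38/(-14) + 2)*16 = (-38*(-1/14) + 2)*16 = (19/7 + 2)*16 = (33/7)*16 = 528/7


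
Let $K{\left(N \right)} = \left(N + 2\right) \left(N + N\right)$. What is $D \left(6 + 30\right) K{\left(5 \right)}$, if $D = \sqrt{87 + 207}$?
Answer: $17640 \sqrt{6} \approx 43209.0$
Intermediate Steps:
$K{\left(N \right)} = 2 N \left(2 + N\right)$ ($K{\left(N \right)} = \left(2 + N\right) 2 N = 2 N \left(2 + N\right)$)
$D = 7 \sqrt{6}$ ($D = \sqrt{294} = 7 \sqrt{6} \approx 17.146$)
$D \left(6 + 30\right) K{\left(5 \right)} = 7 \sqrt{6} \left(6 + 30\right) 2 \cdot 5 \left(2 + 5\right) = 7 \sqrt{6} \cdot 36 \cdot 2 \cdot 5 \cdot 7 = 7 \sqrt{6} \cdot 36 \cdot 70 = 7 \sqrt{6} \cdot 2520 = 17640 \sqrt{6}$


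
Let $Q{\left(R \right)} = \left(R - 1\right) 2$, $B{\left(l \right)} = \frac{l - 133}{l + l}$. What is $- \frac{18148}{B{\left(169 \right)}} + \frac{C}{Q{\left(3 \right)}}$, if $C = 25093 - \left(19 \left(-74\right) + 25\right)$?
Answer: $- \frac{2947879}{18} \approx -1.6377 \cdot 10^{5}$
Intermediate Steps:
$B{\left(l \right)} = \frac{-133 + l}{2 l}$
$C = 26474$ ($C = 25093 - \left(-1406 + 25\right) = 25093 - -1381 = 25093 + 1381 = 26474$)
$Q{\left(R \right)} = -2 + 2 R$ ($Q{\left(R \right)} = \left(-1 + R\right) 2 = -2 + 2 R$)
$- \frac{18148}{B{\left(169 \right)}} + \frac{C}{Q{\left(3 \right)}} = - \frac{18148}{\frac{1}{2} \cdot \frac{1}{169} \left(-133 + 169\right)} + \frac{26474}{-2 + 2 \cdot 3} = - \frac{18148}{\frac{1}{2} \cdot \frac{1}{169} \cdot 36} + \frac{26474}{-2 + 6} = - \frac{18148}{\frac{18}{169}} + \frac{26474}{4} = \left(-18148\right) \frac{169}{18} + 26474 \cdot \frac{1}{4} = - \frac{1533506}{9} + \frac{13237}{2} = - \frac{2947879}{18}$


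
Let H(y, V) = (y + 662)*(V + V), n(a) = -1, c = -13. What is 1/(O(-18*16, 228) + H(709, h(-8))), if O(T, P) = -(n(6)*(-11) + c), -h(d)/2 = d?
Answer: 1/43874 ≈ 2.2793e-5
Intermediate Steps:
h(d) = -2*d
H(y, V) = 2*V*(662 + y) (H(y, V) = (662 + y)*(2*V) = 2*V*(662 + y))
O(T, P) = 2 (O(T, P) = -(-1*(-11) - 13) = -(11 - 13) = -1*(-2) = 2)
1/(O(-18*16, 228) + H(709, h(-8))) = 1/(2 + 2*(-2*(-8))*(662 + 709)) = 1/(2 + 2*16*1371) = 1/(2 + 43872) = 1/43874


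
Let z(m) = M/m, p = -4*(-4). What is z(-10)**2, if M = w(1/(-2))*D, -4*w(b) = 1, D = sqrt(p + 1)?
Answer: 17/1600 ≈ 0.010625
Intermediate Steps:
p = 16
D = sqrt(17) (D = sqrt(16 + 1) = sqrt(17) ≈ 4.1231)
w(b) = -1/4 (w(b) = -1/4*1 = -1/4)
M = -sqrt(17)/4 ≈ -1.0308
z(m) = -sqrt(17)/(4*m) (z(m) = (-sqrt(17)/4)/m = -sqrt(17)/(4*m))
z(-10)**2 = (-1/4*sqrt(17)/(-10))**2 = (-1/4*sqrt(17)*(-1/10))**2 = (sqrt(17)/40)**2 = 17/1600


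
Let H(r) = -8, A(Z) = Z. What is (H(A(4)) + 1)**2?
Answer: 49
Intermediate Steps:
(H(A(4)) + 1)**2 = (-8 + 1)**2 = (-7)**2 = 49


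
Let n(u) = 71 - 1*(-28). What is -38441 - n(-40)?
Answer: -38540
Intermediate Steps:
n(u) = 99 (n(u) = 71 + 28 = 99)
-38441 - n(-40) = -38441 - 1*99 = -38441 - 99 = -38540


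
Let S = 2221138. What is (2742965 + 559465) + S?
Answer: 5523568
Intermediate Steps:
(2742965 + 559465) + S = (2742965 + 559465) + 2221138 = 3302430 + 2221138 = 5523568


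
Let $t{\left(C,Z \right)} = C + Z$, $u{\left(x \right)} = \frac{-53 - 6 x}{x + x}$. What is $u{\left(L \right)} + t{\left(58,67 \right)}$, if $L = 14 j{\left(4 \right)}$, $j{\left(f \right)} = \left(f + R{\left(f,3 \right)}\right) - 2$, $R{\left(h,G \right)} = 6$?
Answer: $\frac{27275}{224} \approx 121.76$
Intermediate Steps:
$j{\left(f \right)} = 4 + f$ ($j{\left(f \right)} = \left(f + 6\right) - 2 = \left(6 + f\right) - 2 = 4 + f$)
$L = 112$ ($L = 14 \left(4 + 4\right) = 14 \cdot 8 = 112$)
$u{\left(x \right)} = \frac{-53 - 6 x}{2 x}$
$u{\left(L \right)} + t{\left(58,67 \right)} = \left(-3 - \frac{53}{2 \cdot 112}\right) + \left(58 + 67\right) = \left(-3 - \frac{53}{224}\right) + 125 = - \frac{725}{224} + 125 = \frac{27275}{224}$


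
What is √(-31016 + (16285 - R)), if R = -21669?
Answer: √6938 ≈ 83.295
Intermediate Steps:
√(-31016 + (16285 - R)) = √(-31016 + (16285 - 1*(-21669))) = √(-31016 + (16285 + 21669)) = √(-31016 + 37954) = √6938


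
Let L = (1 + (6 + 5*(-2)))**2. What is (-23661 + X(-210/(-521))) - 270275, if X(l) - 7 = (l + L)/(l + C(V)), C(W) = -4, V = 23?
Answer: -550827845/1874 ≈ -2.9393e+5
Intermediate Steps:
L = 9 (L = (1 + (6 - 10))**2 = (1 - 4)**2 = (-3)**2 = 9)
X(l) = 7 + (9 + l)/(-4 + l) (X(l) = 7 + (l + 9)/(l - 4) = 7 + (9 + l)/(-4 + l))
(-23661 + X(-210/(-521))) - 270275 = (-23661 + (-19 + 8*(-210/(-521)))/(-4 - 210/(-521))) - 270275 = (-23661 + (-19 + 8*(-210*(-1/521)))/(-4 - 210*(-1/521))) - 270275 = (-23661 + (-19 + 8*(210/521))/(-4 + 210/521)) - 270275 = (-23661 + (-19 + 1680/521)/(-1874/521)) - 270275 = (-23661 - 521/1874*(-8219/521)) - 270275 = (-23661 + 8219/1874) - 270275 = -44332495/1874 - 270275 = -550827845/1874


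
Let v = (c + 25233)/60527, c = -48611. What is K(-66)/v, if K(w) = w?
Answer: 1997391/11689 ≈ 170.88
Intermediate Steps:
v = -23378/60527 (v = (-48611 + 25233)/60527 = -23378*1/60527 = -23378/60527 ≈ -0.38624)
K(-66)/v = -66/(-23378/60527) = -66*(-60527/23378) = 1997391/11689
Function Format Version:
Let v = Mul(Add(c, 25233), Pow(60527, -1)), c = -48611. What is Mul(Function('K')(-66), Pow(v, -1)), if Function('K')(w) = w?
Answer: Rational(1997391, 11689) ≈ 170.88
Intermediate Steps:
v = Rational(-23378, 60527) (v = Mul(Add(-48611, 25233), Pow(60527, -1)) = Mul(-23378, Rational(1, 60527)) = Rational(-23378, 60527) ≈ -0.38624)
Mul(Function('K')(-66), Pow(v, -1)) = Mul(-66, Pow(Rational(-23378, 60527), -1)) = Mul(-66, Rational(-60527, 23378)) = Rational(1997391, 11689)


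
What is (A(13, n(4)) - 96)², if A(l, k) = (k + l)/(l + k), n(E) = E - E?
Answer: 9025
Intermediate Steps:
n(E) = 0
A(l, k) = 1 (A(l, k) = (k + l)/(k + l) = 1)
(A(13, n(4)) - 96)² = (1 - 96)² = (-95)² = 9025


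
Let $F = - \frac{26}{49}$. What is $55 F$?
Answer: $- \frac{1430}{49} \approx -29.184$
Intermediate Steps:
$F = - \frac{26}{49}$ ($F = \left(-26\right) \frac{1}{49} = - \frac{26}{49} \approx -0.53061$)
$55 F = 55 \left(- \frac{26}{49}\right) = - \frac{1430}{49}$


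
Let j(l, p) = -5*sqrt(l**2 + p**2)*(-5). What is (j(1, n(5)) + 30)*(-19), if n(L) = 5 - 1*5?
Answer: -1045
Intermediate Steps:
n(L) = 0 (n(L) = 5 - 5 = 0)
j(l, p) = 25*sqrt(l**2 + p**2)
(j(1, n(5)) + 30)*(-19) = (25*sqrt(1**2 + 0**2) + 30)*(-19) = (25*sqrt(1 + 0) + 30)*(-19) = (25*sqrt(1) + 30)*(-19) = (25*1 + 30)*(-19) = (25 + 30)*(-19) = 55*(-19) = -1045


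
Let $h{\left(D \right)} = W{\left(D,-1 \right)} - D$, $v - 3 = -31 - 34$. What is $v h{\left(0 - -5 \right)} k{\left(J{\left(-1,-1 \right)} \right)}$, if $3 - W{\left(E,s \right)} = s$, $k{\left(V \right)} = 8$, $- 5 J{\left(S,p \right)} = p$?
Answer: $496$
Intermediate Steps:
$J{\left(S,p \right)} = - \frac{p}{5}$
$v = -62$ ($v = 3 - 65 = -62$)
$W{\left(E,s \right)} = 3 - s$
$h{\left(D \right)} = 4 - D$ ($h{\left(D \right)} = \left(3 - -1\right) - D = \left(3 + 1\right) - D = 4 - D$)
$v h{\left(0 - -5 \right)} k{\left(J{\left(-1,-1 \right)} \right)} = - 62 \left(4 - \left(0 - -5\right)\right) 8 = - 62 \left(4 - \left(0 + 5\right)\right) 8 = - 62 \left(4 - 5\right) 8 = \left(-62\right) \left(-1\right) 8 = 62 \cdot 8 = 496$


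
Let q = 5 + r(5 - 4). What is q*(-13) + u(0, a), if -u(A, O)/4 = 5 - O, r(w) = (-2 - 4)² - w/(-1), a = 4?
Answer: -550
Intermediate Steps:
r(w) = 36 + w (r(w) = (-6)² - w*(-1) = 36 - (-1)*w = 36 + w)
u(A, O) = -20 + 4*O (u(A, O) = -4*(5 - O) = -20 + 4*O)
q = 42 (q = 5 + (36 + (5 - 4)) = 5 + (36 + 1) = 5 + 37 = 42)
q*(-13) + u(0, a) = 42*(-13) + (-20 + 4*4) = -546 + (-20 + 16) = -546 - 4 = -550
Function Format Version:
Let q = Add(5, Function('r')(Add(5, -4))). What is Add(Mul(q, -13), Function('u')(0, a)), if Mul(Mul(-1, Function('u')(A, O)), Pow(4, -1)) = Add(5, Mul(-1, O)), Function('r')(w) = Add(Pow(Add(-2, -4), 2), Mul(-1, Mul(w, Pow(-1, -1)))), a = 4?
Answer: -550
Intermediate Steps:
Function('r')(w) = Add(36, w) (Function('r')(w) = Add(Pow(-6, 2), Mul(-1, Mul(w, -1))) = Add(36, Mul(-1, Mul(-1, w))) = Add(36, w))
Function('u')(A, O) = Add(-20, Mul(4, O)) (Function('u')(A, O) = Mul(-4, Add(5, Mul(-1, O))) = Add(-20, Mul(4, O)))
q = 42 (q = Add(5, Add(36, Add(5, -4))) = Add(5, Add(36, 1)) = Add(5, 37) = 42)
Add(Mul(q, -13), Function('u')(0, a)) = Add(Mul(42, -13), Add(-20, Mul(4, 4))) = Add(-546, Add(-20, 16)) = Add(-546, -4) = -550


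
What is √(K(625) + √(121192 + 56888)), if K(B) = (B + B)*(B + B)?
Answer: 2*√(390625 + √11130) ≈ 1250.2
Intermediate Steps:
K(B) = 4*B² (K(B) = (2*B)*(2*B) = 4*B²)
√(K(625) + √(121192 + 56888)) = √(4*625² + √(121192 + 56888)) = √(4*390625 + √178080) = √(1562500 + 4*√11130)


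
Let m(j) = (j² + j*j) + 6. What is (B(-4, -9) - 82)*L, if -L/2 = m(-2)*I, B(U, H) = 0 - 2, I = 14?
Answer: 32928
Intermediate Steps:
B(U, H) = -2
m(j) = 6 + 2*j² (m(j) = (j² + j²) + 6 = 2*j² + 6 = 6 + 2*j²)
L = -392 (L = -2*(6 + 2*(-2)²)*14 = -2*(6 + 2*4)*14 = -2*(6 + 8)*14 = -28*14 = -2*196 = -392)
(B(-4, -9) - 82)*L = (-2 - 82)*(-392) = -84*(-392) = 32928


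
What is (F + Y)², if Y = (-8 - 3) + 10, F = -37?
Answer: 1444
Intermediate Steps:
Y = -1 (Y = -11 + 10 = -1)
(F + Y)² = (-37 - 1)² = (-38)² = 1444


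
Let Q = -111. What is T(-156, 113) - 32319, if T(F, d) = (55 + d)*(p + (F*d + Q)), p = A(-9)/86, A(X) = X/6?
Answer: -129536379/43 ≈ -3.0125e+6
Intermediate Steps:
A(X) = X/6 (A(X) = X*(⅙) = X/6)
p = -3/172 (p = ((⅙)*(-9))/86 = -3/2*1/86 = -3/172 ≈ -0.017442)
T(F, d) = (55 + d)*(-19095/172 + F*d) (T(F, d) = (55 + d)*(-3/172 + (F*d - 111)) = (55 + d)*(-3/172 + (-111 + F*d)) = (55 + d)*(-19095/172 + F*d))
T(-156, 113) - 32319 = (-1050225/172 - 19095/172*113 - 156*113² + 55*(-156)*113) - 32319 = (-1050225/172 - 2157735/172 - 156*12769 - 969540) - 32319 = (-1050225/172 - 2157735/172 - 1991964 - 969540) - 32319 = -128146662/43 - 32319 = -129536379/43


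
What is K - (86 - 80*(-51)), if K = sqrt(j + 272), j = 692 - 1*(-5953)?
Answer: -4166 + sqrt(6917) ≈ -4082.8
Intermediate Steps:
j = 6645 (j = 692 + 5953 = 6645)
K = sqrt(6917) (K = sqrt(6645 + 272) = sqrt(6917) ≈ 83.168)
K - (86 - 80*(-51)) = sqrt(6917) - (86 - 80*(-51)) = sqrt(6917) - (86 + 4080) = sqrt(6917) - 1*4166 = sqrt(6917) - 4166 = -4166 + sqrt(6917)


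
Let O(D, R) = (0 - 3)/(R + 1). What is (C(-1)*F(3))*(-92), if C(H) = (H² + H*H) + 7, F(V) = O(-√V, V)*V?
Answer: 1863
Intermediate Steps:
O(D, R) = -3/(1 + R)
F(V) = -3*V/(1 + V) (F(V) = (-3/(1 + V))*V = -3*V/(1 + V))
C(H) = 7 + 2*H² (C(H) = (H² + H²) + 7 = 2*H² + 7 = 7 + 2*H²)
(C(-1)*F(3))*(-92) = ((7 + 2*(-1)²)*(-3*3/(1 + 3)))*(-92) = ((7 + 2*1)*(-3*3/4))*(-92) = ((7 + 2)*(-3*3*¼))*(-92) = (9*(-9/4))*(-92) = -81/4*(-92) = 1863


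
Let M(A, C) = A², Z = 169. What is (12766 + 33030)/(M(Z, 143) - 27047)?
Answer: 22898/757 ≈ 30.248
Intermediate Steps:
(12766 + 33030)/(M(Z, 143) - 27047) = (12766 + 33030)/(169² - 27047) = 45796/(28561 - 27047) = 45796/1514 = 45796*(1/1514) = 22898/757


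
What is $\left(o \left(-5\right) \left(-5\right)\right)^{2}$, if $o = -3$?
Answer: $5625$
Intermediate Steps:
$\left(o \left(-5\right) \left(-5\right)\right)^{2} = \left(\left(-3\right) \left(-5\right) \left(-5\right)\right)^{2} = \left(15 \left(-5\right)\right)^{2} = \left(-75\right)^{2} = 5625$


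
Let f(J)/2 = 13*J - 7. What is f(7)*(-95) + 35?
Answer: -15925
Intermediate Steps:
f(J) = -14 + 26*J (f(J) = 2*(13*J - 7) = 2*(-7 + 13*J) = -14 + 26*J)
f(7)*(-95) + 35 = (-14 + 26*7)*(-95) + 35 = (-14 + 182)*(-95) + 35 = 168*(-95) + 35 = -15960 + 35 = -15925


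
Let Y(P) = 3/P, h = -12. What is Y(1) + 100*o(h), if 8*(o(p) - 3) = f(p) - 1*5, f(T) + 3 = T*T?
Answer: 2003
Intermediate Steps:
f(T) = -3 + T² (f(T) = -3 + T*T = -3 + T²)
o(p) = 2 + p²/8 (o(p) = 3 + ((-3 + p²) - 1*5)/8 = 3 + ((-3 + p²) - 5)/8 = 3 + (-8 + p²)/8 = 3 + (-1 + p²/8) = 2 + p²/8)
Y(1) + 100*o(h) = 3/1 + 100*(2 + (⅛)*(-12)²) = 3*1 + 100*(2 + (⅛)*144) = 3 + 100*(2 + 18) = 3 + 100*20 = 3 + 2000 = 2003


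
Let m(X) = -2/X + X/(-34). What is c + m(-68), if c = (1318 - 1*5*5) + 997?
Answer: 77929/34 ≈ 2292.0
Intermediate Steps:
m(X) = -2/X - X/34 (m(X) = -2/X + X*(-1/34) = -2/X - X/34)
c = 2290 (c = (1318 - 5*5) + 997 = (1318 - 25) + 997 = 1293 + 997 = 2290)
c + m(-68) = 2290 + (-2/(-68) - 1/34*(-68)) = 2290 + (-2*(-1/68) + 2) = 2290 + (1/34 + 2) = 2290 + 69/34 = 77929/34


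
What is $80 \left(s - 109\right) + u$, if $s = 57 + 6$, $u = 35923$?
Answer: $32243$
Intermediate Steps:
$s = 63$
$80 \left(s - 109\right) + u = 80 \left(63 - 109\right) + 35923 = 80 \left(-46\right) + 35923 = -3680 + 35923 = 32243$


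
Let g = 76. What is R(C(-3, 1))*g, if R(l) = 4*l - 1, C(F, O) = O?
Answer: 228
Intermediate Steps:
R(l) = -1 + 4*l
R(C(-3, 1))*g = (-1 + 4*1)*76 = (-1 + 4)*76 = 3*76 = 228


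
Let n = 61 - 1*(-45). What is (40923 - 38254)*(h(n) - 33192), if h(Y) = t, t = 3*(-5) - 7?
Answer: -88648166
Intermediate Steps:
n = 106 (n = 61 + 45 = 106)
t = -22 (t = -15 - 7 = -22)
h(Y) = -22
(40923 - 38254)*(h(n) - 33192) = (40923 - 38254)*(-22 - 33192) = 2669*(-33214) = -88648166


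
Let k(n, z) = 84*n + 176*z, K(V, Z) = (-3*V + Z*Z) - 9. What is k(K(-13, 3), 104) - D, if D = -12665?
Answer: 34245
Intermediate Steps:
K(V, Z) = -9 + Z**2 - 3*V (K(V, Z) = (-3*V + Z**2) - 9 = (Z**2 - 3*V) - 9 = -9 + Z**2 - 3*V)
k(K(-13, 3), 104) - D = (84*(-9 + 3**2 - 3*(-13)) + 176*104) - 1*(-12665) = (84*(-9 + 9 + 39) + 18304) + 12665 = (84*39 + 18304) + 12665 = (3276 + 18304) + 12665 = 21580 + 12665 = 34245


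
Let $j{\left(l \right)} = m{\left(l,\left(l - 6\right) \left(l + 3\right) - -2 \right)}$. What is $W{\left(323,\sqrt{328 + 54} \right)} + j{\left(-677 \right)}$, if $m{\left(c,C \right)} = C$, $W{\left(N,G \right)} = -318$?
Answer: $460026$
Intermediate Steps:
$j{\left(l \right)} = 2 + \left(-6 + l\right) \left(3 + l\right)$ ($j{\left(l \right)} = \left(l - 6\right) \left(l + 3\right) - -2 = \left(-6 + l\right) \left(3 + l\right) + 2 = 2 + \left(-6 + l\right) \left(3 + l\right)$)
$W{\left(323,\sqrt{328 + 54} \right)} + j{\left(-677 \right)} = -318 - \left(-2015 - 458329\right) = -318 + \left(-16 + 458329 + 2031\right) = -318 + 460344 = 460026$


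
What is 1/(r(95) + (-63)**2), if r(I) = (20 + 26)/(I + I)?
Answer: 95/377078 ≈ 0.00025194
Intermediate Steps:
r(I) = 23/I (r(I) = 46/((2*I)) = 46*(1/(2*I)) = 23/I)
1/(r(95) + (-63)**2) = 1/(23/95 + (-63)**2) = 1/(23*(1/95) + 3969) = 1/(23/95 + 3969) = 1/(377078/95) = 95/377078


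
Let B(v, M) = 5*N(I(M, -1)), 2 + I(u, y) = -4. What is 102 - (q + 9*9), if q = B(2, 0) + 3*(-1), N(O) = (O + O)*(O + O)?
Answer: -696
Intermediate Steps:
I(u, y) = -6 (I(u, y) = -2 - 4 = -6)
N(O) = 4*O² (N(O) = (2*O)*(2*O) = 4*O²)
B(v, M) = 720 (B(v, M) = 5*(4*(-6)²) = 5*(4*36) = 5*144 = 720)
q = 717 (q = 720 + 3*(-1) = 720 - 3 = 717)
102 - (q + 9*9) = 102 - (717 + 9*9) = 102 - (717 + 81) = 102 - 1*798 = 102 - 798 = -696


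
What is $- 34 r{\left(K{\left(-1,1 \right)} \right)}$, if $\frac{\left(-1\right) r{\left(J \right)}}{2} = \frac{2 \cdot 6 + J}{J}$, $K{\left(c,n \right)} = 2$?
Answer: $476$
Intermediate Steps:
$r{\left(J \right)} = - \frac{2 \left(12 + J\right)}{J}$ ($r{\left(J \right)} = - 2 \frac{2 \cdot 6 + J}{J} = - 2 \frac{12 + J}{J} = - \frac{2 \left(12 + J\right)}{J}$)
$- 34 r{\left(K{\left(-1,1 \right)} \right)} = - 34 \left(-2 - \frac{24}{2}\right) = - 34 \left(-2 - 12\right) = \left(-34\right) \left(-14\right) = 476$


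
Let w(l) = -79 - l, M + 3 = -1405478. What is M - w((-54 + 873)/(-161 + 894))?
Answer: -1030158847/733 ≈ -1.4054e+6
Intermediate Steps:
M = -1405481 (M = -3 - 1405478 = -1405481)
M - w((-54 + 873)/(-161 + 894)) = -1405481 - (-79 - (-54 + 873)/(-161 + 894)) = -1405481 - (-79 - 819/733) = -1405481 - 1*(-58726/733) = -1405481 + 58726/733 = -1030158847/733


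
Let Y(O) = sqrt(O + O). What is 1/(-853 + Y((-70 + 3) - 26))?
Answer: -853/727795 - I*sqrt(186)/727795 ≈ -0.001172 - 1.8739e-5*I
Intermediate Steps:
Y(O) = sqrt(2)*sqrt(O) (Y(O) = sqrt(2*O) = sqrt(2)*sqrt(O))
1/(-853 + Y((-70 + 3) - 26)) = 1/(-853 + sqrt(2)*sqrt((-70 + 3) - 26)) = 1/(-853 + sqrt(2)*sqrt(-67 - 26)) = 1/(-853 + sqrt(2)*sqrt(-93)) = 1/(-853 + sqrt(2)*(I*sqrt(93))) = 1/(-853 + I*sqrt(186))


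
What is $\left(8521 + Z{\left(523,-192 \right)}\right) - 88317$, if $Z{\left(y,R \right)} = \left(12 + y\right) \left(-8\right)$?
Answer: $-84076$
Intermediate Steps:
$Z{\left(y,R \right)} = -96 - 8 y$
$\left(8521 + Z{\left(523,-192 \right)}\right) - 88317 = \left(8521 - 4280\right) - 88317 = 4241 - 88317 = -84076$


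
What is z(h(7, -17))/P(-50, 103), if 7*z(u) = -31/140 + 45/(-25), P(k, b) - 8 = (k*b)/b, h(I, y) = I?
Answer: 283/41160 ≈ 0.0068756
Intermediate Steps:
P(k, b) = 8 + k (P(k, b) = 8 + (k*b)/b = 8 + (b*k)/b = 8 + k)
z(u) = -283/980 (z(u) = (-31/140 + 45/(-25))/7 = (-31*1/140 + 45*(-1/25))/7 = (-31/140 - 9/5)/7 = (⅐)*(-283/140) = -283/980)
z(h(7, -17))/P(-50, 103) = -283/(980*(8 - 50)) = -283/980/(-42) = -283/980*(-1/42) = 283/41160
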